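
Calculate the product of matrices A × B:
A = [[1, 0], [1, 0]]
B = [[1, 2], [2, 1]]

Matrix multiplication:
C[0][0] = 1×1 + 0×2 = 1
C[0][1] = 1×2 + 0×1 = 2
C[1][0] = 1×1 + 0×2 = 1
C[1][1] = 1×2 + 0×1 = 2
Result: [[1, 2], [1, 2]]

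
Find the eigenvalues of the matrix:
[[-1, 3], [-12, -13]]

Characteristic equation: det(A - λI) = 0
λ² - (trace)λ + (det) = 0
trace = -1 + -13 = -14, det = (-1)(-13) - (3)(-12) = 49
λ² - (-14)λ + (49) = 0
λ = (-14 ± √((-14)² - 4·(49))) / 2 = (-14 ± √0) / 2
Solving: λ = -7, -7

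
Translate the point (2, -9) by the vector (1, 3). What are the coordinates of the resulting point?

Translation by (1, 3) (homogeneous matrix [[1, 0, 1], [0, 1, 3], [0, 0, 1]]):
x' = 2 + 1 = 3
y' = -9 + 3 = -6
Result: (3, -6)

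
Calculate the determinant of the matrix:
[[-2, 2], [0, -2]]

For a 2×2 matrix [[a, b], [c, d]], det = ad - bc
det = (-2)(-2) - (2)(0) = 4 - 0 = 4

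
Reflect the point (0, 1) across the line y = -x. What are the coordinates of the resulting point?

Reflection across line y = -x: (0, 1) → (-1, 0)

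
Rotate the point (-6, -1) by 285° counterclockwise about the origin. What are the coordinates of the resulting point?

Rotation matrix for 285°: [[cos 285°, -sin 285°], [sin 285°, cos 285°]] ≈ [[0.258819, 0.965926], [-0.965926, 0.258819]]
[[0.258819, 0.965926], [-0.965926, 0.258819]] × [-6, -1]ᵀ ≈ [-2.5188, 5.5367]ᵀ
Result: (-2.5188, 5.5367)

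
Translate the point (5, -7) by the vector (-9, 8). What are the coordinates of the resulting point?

Translation by (-9, 8) (homogeneous matrix [[1, 0, -9], [0, 1, 8], [0, 0, 1]]):
x' = 5 + -9 = -4
y' = -7 + 8 = 1
Result: (-4, 1)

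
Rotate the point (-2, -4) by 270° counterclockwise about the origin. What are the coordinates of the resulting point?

Rotation matrix for 270°: [[cos 270°, -sin 270°], [sin 270°, cos 270°]] = [[0, 1], [-1, 0]]
[[0, 1], [-1, 0]] × [-2, -4]ᵀ = [-4, 2]ᵀ
Result: (-4, 2)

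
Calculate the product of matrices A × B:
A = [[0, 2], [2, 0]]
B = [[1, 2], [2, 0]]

Matrix multiplication:
C[0][0] = 0×1 + 2×2 = 4
C[0][1] = 0×2 + 2×0 = 0
C[1][0] = 2×1 + 0×2 = 2
C[1][1] = 2×2 + 0×0 = 4
Result: [[4, 0], [2, 4]]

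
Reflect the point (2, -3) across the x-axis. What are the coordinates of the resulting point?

Reflection across x-axis: (2, -3) → (2, 3)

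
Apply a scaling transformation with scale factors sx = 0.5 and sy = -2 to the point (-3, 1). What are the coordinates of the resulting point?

Scaling matrix:
[[0.50, 0], [0, -2]]
Result: (-3 × 0.5, 1 × -2) = (-1.5, -2)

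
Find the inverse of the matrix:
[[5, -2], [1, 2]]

For [[a,b],[c,d]], inverse = (1/det)·[[d,-b],[-c,a]]
det = (5)(2) - (-2)(1) = 10 - -2 = 12
Inverse = (1/12)·[[2, 2], [-1, 5]]
= [[1/6, 1/6], [-1/12, 5/12]]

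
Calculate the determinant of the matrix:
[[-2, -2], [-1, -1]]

For a 2×2 matrix [[a, b], [c, d]], det = ad - bc
det = (-2)(-1) - (-2)(-1) = 2 - 2 = 0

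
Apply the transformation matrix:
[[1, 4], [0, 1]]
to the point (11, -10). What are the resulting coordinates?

Matrix multiplication:
[[1, 4], [0, 1]] × [11, -10]ᵀ
= [(1)(11) + (4)(-10), (0)(11) + (1)(-10)]ᵀ
= [-29, -10]ᵀ
Result: (-29, -10)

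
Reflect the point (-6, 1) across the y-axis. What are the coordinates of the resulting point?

Reflection across y-axis: (-6, 1) → (6, 1)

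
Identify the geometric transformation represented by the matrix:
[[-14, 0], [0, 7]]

This matrix represents: non-uniform scaling by sx = -14, sy = 7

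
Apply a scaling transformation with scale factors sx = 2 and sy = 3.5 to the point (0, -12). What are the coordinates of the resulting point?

Scaling matrix:
[[2, 0], [0, 3.50]]
Result: (0 × 2, -12 × 3.5) = (0, -42)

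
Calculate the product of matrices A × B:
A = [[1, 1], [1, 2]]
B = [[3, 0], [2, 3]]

Matrix multiplication:
C[0][0] = 1×3 + 1×2 = 5
C[0][1] = 1×0 + 1×3 = 3
C[1][0] = 1×3 + 2×2 = 7
C[1][1] = 1×0 + 2×3 = 6
Result: [[5, 3], [7, 6]]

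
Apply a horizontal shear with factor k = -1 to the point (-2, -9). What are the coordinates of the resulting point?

Shear matrix for horizontal shear with factor k = -1:
[[1, -1], [0, 1]]
Result: (-2, -9) → (7, -9)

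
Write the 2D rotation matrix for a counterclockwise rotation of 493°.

Rotation matrix formula: [[cos θ, -sin θ], [sin θ, cos θ]]
For θ = 493°:
cos(493°) = -0.6820
sin(493°) = 0.7314
Result: [[-0.6820, -0.7314], [0.7314, -0.6820]]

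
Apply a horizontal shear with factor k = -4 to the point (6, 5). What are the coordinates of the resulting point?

Shear matrix for horizontal shear with factor k = -4:
[[1, -4], [0, 1]]
Result: (6, 5) → (-14, 5)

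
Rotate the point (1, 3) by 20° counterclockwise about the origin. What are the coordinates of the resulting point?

Rotation matrix for 20°: [[cos 20°, -sin 20°], [sin 20°, cos 20°]] ≈ [[0.939693, -0.342020], [0.342020, 0.939693]]
[[0.939693, -0.342020], [0.342020, 0.939693]] × [1, 3]ᵀ ≈ [-0.0864, 3.1611]ᵀ
Result: (-0.0864, 3.1611)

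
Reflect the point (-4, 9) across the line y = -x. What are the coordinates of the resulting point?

Reflection across line y = -x: (-4, 9) → (-9, 4)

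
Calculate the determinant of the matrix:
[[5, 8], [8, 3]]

For a 2×2 matrix [[a, b], [c, d]], det = ad - bc
det = (5)(3) - (8)(8) = 15 - 64 = -49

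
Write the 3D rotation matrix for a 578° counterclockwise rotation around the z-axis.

Rotation matrix for counterclockwise 578° around z-axis:
cos(578°) = -0.7880, sin(578°) = -0.6157
Result: [[-0.7880, 0.6157, 0], [-0.6157, -0.7880, 0], [0, 0, 1]]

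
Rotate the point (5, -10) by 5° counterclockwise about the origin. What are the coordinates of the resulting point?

Rotation matrix for 5°: [[cos 5°, -sin 5°], [sin 5°, cos 5°]] ≈ [[0.996195, -0.087156], [0.087156, 0.996195]]
[[0.996195, -0.087156], [0.087156, 0.996195]] × [5, -10]ᵀ ≈ [5.8525, -9.5262]ᵀ
Result: (5.8525, -9.5262)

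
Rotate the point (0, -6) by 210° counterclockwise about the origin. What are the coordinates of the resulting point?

Rotation matrix for 210°: [[cos 210°, -sin 210°], [sin 210°, cos 210°]] ≈ [[-0.866025, 0.500000], [-0.500000, -0.866025]]
[[-0.866025, 0.500000], [-0.500000, -0.866025]] × [0, -6]ᵀ ≈ [-3, 5.1962]ᵀ
Result: (-3, 5.1962)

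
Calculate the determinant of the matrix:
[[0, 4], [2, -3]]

For a 2×2 matrix [[a, b], [c, d]], det = ad - bc
det = (0)(-3) - (4)(2) = 0 - 8 = -8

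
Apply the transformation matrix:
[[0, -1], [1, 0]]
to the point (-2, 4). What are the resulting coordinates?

Matrix multiplication:
[[0, -1], [1, 0]] × [-2, 4]ᵀ
= [(0)(-2) + (-1)(4), (1)(-2) + (0)(4)]ᵀ
= [-4, -2]ᵀ
Result: (-4, -2)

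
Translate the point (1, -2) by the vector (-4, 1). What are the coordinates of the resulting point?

Translation by (-4, 1) (homogeneous matrix [[1, 0, -4], [0, 1, 1], [0, 0, 1]]):
x' = 1 + -4 = -3
y' = -2 + 1 = -1
Result: (-3, -1)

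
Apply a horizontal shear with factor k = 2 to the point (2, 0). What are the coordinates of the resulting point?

Shear matrix for horizontal shear with factor k = 2:
[[1, 2], [0, 1]]
Result: (2, 0) → (2, 0)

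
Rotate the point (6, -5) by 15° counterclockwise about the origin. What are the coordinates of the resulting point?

Rotation matrix for 15°: [[cos 15°, -sin 15°], [sin 15°, cos 15°]] ≈ [[0.965926, -0.258819], [0.258819, 0.965926]]
[[0.965926, -0.258819], [0.258819, 0.965926]] × [6, -5]ᵀ ≈ [7.0897, -3.2767]ᵀ
Result: (7.0897, -3.2767)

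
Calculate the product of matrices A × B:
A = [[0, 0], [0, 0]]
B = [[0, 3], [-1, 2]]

Matrix multiplication:
C[0][0] = 0×0 + 0×-1 = 0
C[0][1] = 0×3 + 0×2 = 0
C[1][0] = 0×0 + 0×-1 = 0
C[1][1] = 0×3 + 0×2 = 0
Result: [[0, 0], [0, 0]]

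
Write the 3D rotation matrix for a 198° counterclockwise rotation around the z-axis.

Rotation matrix for counterclockwise 198° around z-axis:
cos(198°) = -0.9511, sin(198°) = -0.3090
Result: [[-0.9511, 0.3090, 0], [-0.3090, -0.9511, 0], [0, 0, 1]]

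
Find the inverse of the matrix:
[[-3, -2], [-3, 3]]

For [[a,b],[c,d]], inverse = (1/det)·[[d,-b],[-c,a]]
det = (-3)(3) - (-2)(-3) = -9 - 6 = -15
Inverse = (1/-15)·[[3, 2], [3, -3]]
= [[-1/5, -2/15], [-1/5, 1/5]]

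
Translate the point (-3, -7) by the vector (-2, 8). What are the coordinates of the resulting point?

Translation by (-2, 8) (homogeneous matrix [[1, 0, -2], [0, 1, 8], [0, 0, 1]]):
x' = -3 + -2 = -5
y' = -7 + 8 = 1
Result: (-5, 1)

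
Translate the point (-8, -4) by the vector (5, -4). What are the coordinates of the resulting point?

Translation by (5, -4) (homogeneous matrix [[1, 0, 5], [0, 1, -4], [0, 0, 1]]):
x' = -8 + 5 = -3
y' = -4 + -4 = -8
Result: (-3, -8)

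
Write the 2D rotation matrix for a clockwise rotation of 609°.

Rotation matrix formula: [[cos θ, -sin θ], [sin θ, cos θ]]
A clockwise rotation by 609° is equivalent to a counterclockwise rotation by -609°.
For θ = -609°:
cos(-609°) = -0.3584
sin(-609°) = 0.9336
Result: [[-0.3584, -0.9336], [0.9336, -0.3584]]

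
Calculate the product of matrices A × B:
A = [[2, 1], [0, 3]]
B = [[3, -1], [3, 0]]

Matrix multiplication:
C[0][0] = 2×3 + 1×3 = 9
C[0][1] = 2×-1 + 1×0 = -2
C[1][0] = 0×3 + 3×3 = 9
C[1][1] = 0×-1 + 3×0 = 0
Result: [[9, -2], [9, 0]]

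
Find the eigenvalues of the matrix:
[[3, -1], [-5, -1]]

Characteristic equation: det(A - λI) = 0
λ² - (trace)λ + (det) = 0
trace = 3 + -1 = 2, det = (3)(-1) - (-1)(-5) = -8
λ² - (2)λ + (-8) = 0
λ = (2 ± √((2)² - 4·(-8))) / 2 = (2 ± √36) / 2
Solving: λ = -2, 4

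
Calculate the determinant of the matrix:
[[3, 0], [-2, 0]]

For a 2×2 matrix [[a, b], [c, d]], det = ad - bc
det = (3)(0) - (0)(-2) = 0 - 0 = 0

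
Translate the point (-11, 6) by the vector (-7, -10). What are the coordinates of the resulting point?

Translation by (-7, -10) (homogeneous matrix [[1, 0, -7], [0, 1, -10], [0, 0, 1]]):
x' = -11 + -7 = -18
y' = 6 + -10 = -4
Result: (-18, -4)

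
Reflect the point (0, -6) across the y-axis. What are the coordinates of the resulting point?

Reflection across y-axis: (0, -6) → (0, -6)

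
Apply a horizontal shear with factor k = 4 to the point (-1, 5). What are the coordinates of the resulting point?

Shear matrix for horizontal shear with factor k = 4:
[[1, 4], [0, 1]]
Result: (-1, 5) → (19, 5)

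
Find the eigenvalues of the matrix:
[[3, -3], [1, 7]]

Characteristic equation: det(A - λI) = 0
λ² - (trace)λ + (det) = 0
trace = 3 + 7 = 10, det = (3)(7) - (-3)(1) = 24
λ² - (10)λ + (24) = 0
λ = (10 ± √((10)² - 4·(24))) / 2 = (10 ± √4) / 2
Solving: λ = 4, 6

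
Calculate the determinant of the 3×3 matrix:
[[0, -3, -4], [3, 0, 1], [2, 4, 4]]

Expansion along first row:
det = 0·det([[0,1],[4,4]]) - -3·det([[3,1],[2,4]]) + -4·det([[3,0],[2,4]])
    = 0·(0·4 - 1·4) - -3·(3·4 - 1·2) + -4·(3·4 - 0·2)
    = 0·-4 - -3·10 + -4·12
    = 0 + 30 + -48 = -18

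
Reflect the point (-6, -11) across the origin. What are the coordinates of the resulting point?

Reflection across origin: (-6, -11) → (6, 11)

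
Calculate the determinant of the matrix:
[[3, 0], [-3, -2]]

For a 2×2 matrix [[a, b], [c, d]], det = ad - bc
det = (3)(-2) - (0)(-3) = -6 - 0 = -6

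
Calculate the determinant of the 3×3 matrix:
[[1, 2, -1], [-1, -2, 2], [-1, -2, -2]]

Expansion along first row:
det = 1·det([[-2,2],[-2,-2]]) - 2·det([[-1,2],[-1,-2]]) + -1·det([[-1,-2],[-1,-2]])
    = 1·(-2·-2 - 2·-2) - 2·(-1·-2 - 2·-1) + -1·(-1·-2 - -2·-1)
    = 1·8 - 2·4 + -1·0
    = 8 + -8 + 0 = 0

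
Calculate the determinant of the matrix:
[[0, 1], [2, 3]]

For a 2×2 matrix [[a, b], [c, d]], det = ad - bc
det = (0)(3) - (1)(2) = 0 - 2 = -2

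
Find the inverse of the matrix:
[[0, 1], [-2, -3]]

For [[a,b],[c,d]], inverse = (1/det)·[[d,-b],[-c,a]]
det = (0)(-3) - (1)(-2) = 0 - -2 = 2
Inverse = (1/2)·[[-3, -1], [2, 0]]
= [[-3/2, -1/2], [1, 0]]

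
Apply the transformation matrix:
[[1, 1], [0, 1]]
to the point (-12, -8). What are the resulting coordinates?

Matrix multiplication:
[[1, 1], [0, 1]] × [-12, -8]ᵀ
= [(1)(-12) + (1)(-8), (0)(-12) + (1)(-8)]ᵀ
= [-20, -8]ᵀ
Result: (-20, -8)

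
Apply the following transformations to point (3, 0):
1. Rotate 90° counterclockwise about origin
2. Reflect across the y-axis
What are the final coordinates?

Step 1: Rotate 90° → (0, 3)
Step 2: Reflect across y-axis → (0, 3)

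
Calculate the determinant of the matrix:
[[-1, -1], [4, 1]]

For a 2×2 matrix [[a, b], [c, d]], det = ad - bc
det = (-1)(1) - (-1)(4) = -1 - -4 = 3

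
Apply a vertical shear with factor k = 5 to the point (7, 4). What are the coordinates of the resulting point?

Shear matrix for vertical shear with factor k = 5:
[[1, 0], [5, 1]]
Result: (7, 4) → (7, 39)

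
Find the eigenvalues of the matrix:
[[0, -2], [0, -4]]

Characteristic equation: det(A - λI) = 0
λ² - (trace)λ + (det) = 0
trace = 0 + -4 = -4, det = (0)(-4) - (-2)(0) = 0
λ² - (-4)λ + (0) = 0
λ = (-4 ± √((-4)² - 4·(0))) / 2 = (-4 ± √16) / 2
Solving: λ = -4, 0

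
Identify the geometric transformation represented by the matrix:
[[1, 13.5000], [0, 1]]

This matrix represents: horizontal shear with factor 13.5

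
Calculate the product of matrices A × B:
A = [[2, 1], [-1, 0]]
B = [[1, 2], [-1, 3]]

Matrix multiplication:
C[0][0] = 2×1 + 1×-1 = 1
C[0][1] = 2×2 + 1×3 = 7
C[1][0] = -1×1 + 0×-1 = -1
C[1][1] = -1×2 + 0×3 = -2
Result: [[1, 7], [-1, -2]]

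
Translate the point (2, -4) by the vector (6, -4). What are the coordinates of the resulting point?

Translation by (6, -4) (homogeneous matrix [[1, 0, 6], [0, 1, -4], [0, 0, 1]]):
x' = 2 + 6 = 8
y' = -4 + -4 = -8
Result: (8, -8)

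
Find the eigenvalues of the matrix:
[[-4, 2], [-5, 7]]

Characteristic equation: det(A - λI) = 0
λ² - (trace)λ + (det) = 0
trace = -4 + 7 = 3, det = (-4)(7) - (2)(-5) = -18
λ² - (3)λ + (-18) = 0
λ = (3 ± √((3)² - 4·(-18))) / 2 = (3 ± √81) / 2
Solving: λ = -3, 6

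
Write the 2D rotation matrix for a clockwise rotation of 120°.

Rotation matrix formula: [[cos θ, -sin θ], [sin θ, cos θ]]
A clockwise rotation by 120° is equivalent to a counterclockwise rotation by -120°.
For θ = -120°:
cos(-120°) = -1/2
sin(-120°) = -√3/2
Result: [[-1/2, √3/2], [-√3/2, -1/2]]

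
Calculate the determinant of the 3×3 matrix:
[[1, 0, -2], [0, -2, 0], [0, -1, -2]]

Expansion along first row:
det = 1·det([[-2,0],[-1,-2]]) - 0·det([[0,0],[0,-2]]) + -2·det([[0,-2],[0,-1]])
    = 1·(-2·-2 - 0·-1) - 0·(0·-2 - 0·0) + -2·(0·-1 - -2·0)
    = 1·4 - 0·0 + -2·0
    = 4 + 0 + 0 = 4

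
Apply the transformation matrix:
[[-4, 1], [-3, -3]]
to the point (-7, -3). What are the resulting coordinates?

Matrix multiplication:
[[-4, 1], [-3, -3]] × [-7, -3]ᵀ
= [(-4)(-7) + (1)(-3), (-3)(-7) + (-3)(-3)]ᵀ
= [25, 30]ᵀ
Result: (25, 30)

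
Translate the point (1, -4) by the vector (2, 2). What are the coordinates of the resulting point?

Translation by (2, 2) (homogeneous matrix [[1, 0, 2], [0, 1, 2], [0, 0, 1]]):
x' = 1 + 2 = 3
y' = -4 + 2 = -2
Result: (3, -2)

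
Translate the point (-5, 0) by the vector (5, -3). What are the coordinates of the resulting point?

Translation by (5, -3) (homogeneous matrix [[1, 0, 5], [0, 1, -3], [0, 0, 1]]):
x' = -5 + 5 = 0
y' = 0 + -3 = -3
Result: (0, -3)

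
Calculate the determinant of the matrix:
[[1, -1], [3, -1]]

For a 2×2 matrix [[a, b], [c, d]], det = ad - bc
det = (1)(-1) - (-1)(3) = -1 - -3 = 2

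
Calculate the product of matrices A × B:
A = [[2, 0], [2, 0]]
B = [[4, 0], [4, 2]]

Matrix multiplication:
C[0][0] = 2×4 + 0×4 = 8
C[0][1] = 2×0 + 0×2 = 0
C[1][0] = 2×4 + 0×4 = 8
C[1][1] = 2×0 + 0×2 = 0
Result: [[8, 0], [8, 0]]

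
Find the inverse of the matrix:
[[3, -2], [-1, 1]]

For [[a,b],[c,d]], inverse = (1/det)·[[d,-b],[-c,a]]
det = (3)(1) - (-2)(-1) = 3 - 2 = 1
Inverse = [[1, 2], [1, 3]]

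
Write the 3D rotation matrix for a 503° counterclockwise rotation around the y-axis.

Rotation matrix for counterclockwise 503° around y-axis:
cos(503°) = -0.7986, sin(503°) = 0.6018
Result: [[-0.7986, 0, 0.6018], [0, 1, 0], [-0.6018, 0, -0.7986]]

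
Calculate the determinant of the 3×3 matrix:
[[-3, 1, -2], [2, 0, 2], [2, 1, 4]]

Expansion along first row:
det = -3·det([[0,2],[1,4]]) - 1·det([[2,2],[2,4]]) + -2·det([[2,0],[2,1]])
    = -3·(0·4 - 2·1) - 1·(2·4 - 2·2) + -2·(2·1 - 0·2)
    = -3·-2 - 1·4 + -2·2
    = 6 + -4 + -4 = -2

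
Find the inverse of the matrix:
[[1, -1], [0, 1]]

For [[a,b],[c,d]], inverse = (1/det)·[[d,-b],[-c,a]]
det = (1)(1) - (-1)(0) = 1 - 0 = 1
Inverse = [[1, 1], [0, 1]]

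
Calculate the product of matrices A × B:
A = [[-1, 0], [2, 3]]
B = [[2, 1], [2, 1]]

Matrix multiplication:
C[0][0] = -1×2 + 0×2 = -2
C[0][1] = -1×1 + 0×1 = -1
C[1][0] = 2×2 + 3×2 = 10
C[1][1] = 2×1 + 3×1 = 5
Result: [[-2, -1], [10, 5]]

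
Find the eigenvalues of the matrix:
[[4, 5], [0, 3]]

Characteristic equation: det(A - λI) = 0
λ² - (trace)λ + (det) = 0
trace = 4 + 3 = 7, det = (4)(3) - (5)(0) = 12
λ² - (7)λ + (12) = 0
λ = (7 ± √((7)² - 4·(12))) / 2 = (7 ± √1) / 2
Solving: λ = 3, 4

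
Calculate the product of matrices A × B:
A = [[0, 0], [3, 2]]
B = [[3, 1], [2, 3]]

Matrix multiplication:
C[0][0] = 0×3 + 0×2 = 0
C[0][1] = 0×1 + 0×3 = 0
C[1][0] = 3×3 + 2×2 = 13
C[1][1] = 3×1 + 2×3 = 9
Result: [[0, 0], [13, 9]]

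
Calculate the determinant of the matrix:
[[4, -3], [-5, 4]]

For a 2×2 matrix [[a, b], [c, d]], det = ad - bc
det = (4)(4) - (-3)(-5) = 16 - 15 = 1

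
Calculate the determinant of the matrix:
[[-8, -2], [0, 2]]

For a 2×2 matrix [[a, b], [c, d]], det = ad - bc
det = (-8)(2) - (-2)(0) = -16 - 0 = -16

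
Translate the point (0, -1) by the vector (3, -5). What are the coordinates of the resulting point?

Translation by (3, -5) (homogeneous matrix [[1, 0, 3], [0, 1, -5], [0, 0, 1]]):
x' = 0 + 3 = 3
y' = -1 + -5 = -6
Result: (3, -6)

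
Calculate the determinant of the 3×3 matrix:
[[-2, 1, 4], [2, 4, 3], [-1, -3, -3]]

Expansion along first row:
det = -2·det([[4,3],[-3,-3]]) - 1·det([[2,3],[-1,-3]]) + 4·det([[2,4],[-1,-3]])
    = -2·(4·-3 - 3·-3) - 1·(2·-3 - 3·-1) + 4·(2·-3 - 4·-1)
    = -2·-3 - 1·-3 + 4·-2
    = 6 + 3 + -8 = 1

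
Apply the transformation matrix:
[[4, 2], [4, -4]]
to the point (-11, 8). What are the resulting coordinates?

Matrix multiplication:
[[4, 2], [4, -4]] × [-11, 8]ᵀ
= [(4)(-11) + (2)(8), (4)(-11) + (-4)(8)]ᵀ
= [-28, -76]ᵀ
Result: (-28, -76)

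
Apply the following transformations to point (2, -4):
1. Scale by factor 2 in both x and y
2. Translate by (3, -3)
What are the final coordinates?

Step 1: Scale (2, -4) by 2 → (4, -8)
Step 2: Translate by (3, -3) → (7, -11)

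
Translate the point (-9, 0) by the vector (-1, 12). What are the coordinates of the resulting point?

Translation by (-1, 12) (homogeneous matrix [[1, 0, -1], [0, 1, 12], [0, 0, 1]]):
x' = -9 + -1 = -10
y' = 0 + 12 = 12
Result: (-10, 12)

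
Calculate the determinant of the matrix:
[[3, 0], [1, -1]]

For a 2×2 matrix [[a, b], [c, d]], det = ad - bc
det = (3)(-1) - (0)(1) = -3 - 0 = -3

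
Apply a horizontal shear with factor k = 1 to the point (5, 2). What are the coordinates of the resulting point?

Shear matrix for horizontal shear with factor k = 1:
[[1, 1], [0, 1]]
Result: (5, 2) → (7, 2)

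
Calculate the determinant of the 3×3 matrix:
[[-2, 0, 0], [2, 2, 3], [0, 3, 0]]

Expansion along first row:
det = -2·det([[2,3],[3,0]]) - 0·det([[2,3],[0,0]]) + 0·det([[2,2],[0,3]])
    = -2·(2·0 - 3·3) - 0·(2·0 - 3·0) + 0·(2·3 - 2·0)
    = -2·-9 - 0·0 + 0·6
    = 18 + 0 + 0 = 18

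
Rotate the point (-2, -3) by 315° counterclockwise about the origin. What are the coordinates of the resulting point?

Rotation matrix for 315°: [[cos 315°, -sin 315°], [sin 315°, cos 315°]] ≈ [[0.707107, 0.707107], [-0.707107, 0.707107]]
[[0.707107, 0.707107], [-0.707107, 0.707107]] × [-2, -3]ᵀ ≈ [-3.5355, -0.7071]ᵀ
Result: (-3.5355, -0.7071)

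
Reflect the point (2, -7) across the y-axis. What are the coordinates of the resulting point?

Reflection across y-axis: (2, -7) → (-2, -7)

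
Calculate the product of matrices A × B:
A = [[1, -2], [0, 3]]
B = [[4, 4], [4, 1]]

Matrix multiplication:
C[0][0] = 1×4 + -2×4 = -4
C[0][1] = 1×4 + -2×1 = 2
C[1][0] = 0×4 + 3×4 = 12
C[1][1] = 0×4 + 3×1 = 3
Result: [[-4, 2], [12, 3]]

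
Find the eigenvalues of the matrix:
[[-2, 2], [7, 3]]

Characteristic equation: det(A - λI) = 0
λ² - (trace)λ + (det) = 0
trace = -2 + 3 = 1, det = (-2)(3) - (2)(7) = -20
λ² - (1)λ + (-20) = 0
λ = (1 ± √((1)² - 4·(-20))) / 2 = (1 ± √81) / 2
Solving: λ = -4, 5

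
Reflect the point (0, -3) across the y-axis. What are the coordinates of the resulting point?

Reflection across y-axis: (0, -3) → (0, -3)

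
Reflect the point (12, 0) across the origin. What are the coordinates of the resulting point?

Reflection across origin: (12, 0) → (-12, 0)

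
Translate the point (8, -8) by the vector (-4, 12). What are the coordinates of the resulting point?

Translation by (-4, 12) (homogeneous matrix [[1, 0, -4], [0, 1, 12], [0, 0, 1]]):
x' = 8 + -4 = 4
y' = -8 + 12 = 4
Result: (4, 4)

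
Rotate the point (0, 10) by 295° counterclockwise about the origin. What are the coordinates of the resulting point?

Rotation matrix for 295°: [[cos 295°, -sin 295°], [sin 295°, cos 295°]] ≈ [[0.422618, 0.906308], [-0.906308, 0.422618]]
[[0.422618, 0.906308], [-0.906308, 0.422618]] × [0, 10]ᵀ ≈ [9.0631, 4.2262]ᵀ
Result: (9.0631, 4.2262)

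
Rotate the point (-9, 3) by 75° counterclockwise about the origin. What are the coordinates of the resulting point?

Rotation matrix for 75°: [[cos 75°, -sin 75°], [sin 75°, cos 75°]] ≈ [[0.258819, -0.965926], [0.965926, 0.258819]]
[[0.258819, -0.965926], [0.965926, 0.258819]] × [-9, 3]ᵀ ≈ [-5.2271, -7.9169]ᵀ
Result: (-5.2271, -7.9169)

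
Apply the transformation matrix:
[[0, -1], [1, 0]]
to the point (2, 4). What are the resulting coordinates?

Matrix multiplication:
[[0, -1], [1, 0]] × [2, 4]ᵀ
= [(0)(2) + (-1)(4), (1)(2) + (0)(4)]ᵀ
= [-4, 2]ᵀ
Result: (-4, 2)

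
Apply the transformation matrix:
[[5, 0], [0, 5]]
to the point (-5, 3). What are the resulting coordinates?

Matrix multiplication:
[[5, 0], [0, 5]] × [-5, 3]ᵀ
= [(5)(-5) + (0)(3), (0)(-5) + (5)(3)]ᵀ
= [-25, 15]ᵀ
Result: (-25, 15)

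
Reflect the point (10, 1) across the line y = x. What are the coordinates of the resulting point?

Reflection across line y = x: (10, 1) → (1, 10)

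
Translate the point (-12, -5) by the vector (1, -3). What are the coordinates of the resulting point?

Translation by (1, -3) (homogeneous matrix [[1, 0, 1], [0, 1, -3], [0, 0, 1]]):
x' = -12 + 1 = -11
y' = -5 + -3 = -8
Result: (-11, -8)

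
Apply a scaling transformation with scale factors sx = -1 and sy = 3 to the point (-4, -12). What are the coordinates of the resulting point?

Scaling matrix:
[[-1, 0], [0, 3]]
Result: (-4 × -1, -12 × 3) = (4, -36)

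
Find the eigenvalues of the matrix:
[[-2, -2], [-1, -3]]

Characteristic equation: det(A - λI) = 0
λ² - (trace)λ + (det) = 0
trace = -2 + -3 = -5, det = (-2)(-3) - (-2)(-1) = 4
λ² - (-5)λ + (4) = 0
λ = (-5 ± √((-5)² - 4·(4))) / 2 = (-5 ± √9) / 2
Solving: λ = -4, -1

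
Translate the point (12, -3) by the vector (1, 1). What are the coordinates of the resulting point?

Translation by (1, 1) (homogeneous matrix [[1, 0, 1], [0, 1, 1], [0, 0, 1]]):
x' = 12 + 1 = 13
y' = -3 + 1 = -2
Result: (13, -2)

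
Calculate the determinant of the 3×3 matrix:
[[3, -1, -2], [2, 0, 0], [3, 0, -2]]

Expansion along first row:
det = 3·det([[0,0],[0,-2]]) - -1·det([[2,0],[3,-2]]) + -2·det([[2,0],[3,0]])
    = 3·(0·-2 - 0·0) - -1·(2·-2 - 0·3) + -2·(2·0 - 0·3)
    = 3·0 - -1·-4 + -2·0
    = 0 + -4 + 0 = -4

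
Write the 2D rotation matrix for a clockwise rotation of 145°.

Rotation matrix formula: [[cos θ, -sin θ], [sin θ, cos θ]]
A clockwise rotation by 145° is equivalent to a counterclockwise rotation by -145°.
For θ = -145°:
cos(-145°) = -0.8192
sin(-145°) = -0.5736
Result: [[-0.8192, 0.5736], [-0.5736, -0.8192]]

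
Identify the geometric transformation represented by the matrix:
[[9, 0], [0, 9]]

This matrix represents: uniform scaling by factor 9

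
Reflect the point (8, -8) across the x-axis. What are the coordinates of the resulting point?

Reflection across x-axis: (8, -8) → (8, 8)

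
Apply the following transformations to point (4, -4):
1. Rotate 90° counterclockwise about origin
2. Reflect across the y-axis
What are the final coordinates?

Step 1: Rotate 90° → (4, 4)
Step 2: Reflect across y-axis → (-4, 4)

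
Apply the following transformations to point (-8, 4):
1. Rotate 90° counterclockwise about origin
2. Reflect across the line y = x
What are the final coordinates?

Step 1: Rotate 90° → (-4, -8)
Step 2: Reflect across line y = x → (-8, -4)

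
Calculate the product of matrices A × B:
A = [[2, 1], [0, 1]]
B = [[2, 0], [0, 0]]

Matrix multiplication:
C[0][0] = 2×2 + 1×0 = 4
C[0][1] = 2×0 + 1×0 = 0
C[1][0] = 0×2 + 1×0 = 0
C[1][1] = 0×0 + 1×0 = 0
Result: [[4, 0], [0, 0]]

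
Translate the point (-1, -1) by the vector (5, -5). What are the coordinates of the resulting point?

Translation by (5, -5) (homogeneous matrix [[1, 0, 5], [0, 1, -5], [0, 0, 1]]):
x' = -1 + 5 = 4
y' = -1 + -5 = -6
Result: (4, -6)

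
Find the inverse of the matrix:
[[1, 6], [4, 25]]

For [[a,b],[c,d]], inverse = (1/det)·[[d,-b],[-c,a]]
det = (1)(25) - (6)(4) = 25 - 24 = 1
Inverse = [[25, -6], [-4, 1]]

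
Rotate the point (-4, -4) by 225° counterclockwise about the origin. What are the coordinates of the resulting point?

Rotation matrix for 225°: [[cos 225°, -sin 225°], [sin 225°, cos 225°]] ≈ [[-0.707107, 0.707107], [-0.707107, -0.707107]]
[[-0.707107, 0.707107], [-0.707107, -0.707107]] × [-4, -4]ᵀ ≈ [0, 5.6569]ᵀ
Result: (0, 5.6569)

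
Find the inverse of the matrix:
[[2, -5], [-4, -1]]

For [[a,b],[c,d]], inverse = (1/det)·[[d,-b],[-c,a]]
det = (2)(-1) - (-5)(-4) = -2 - 20 = -22
Inverse = (1/-22)·[[-1, 5], [4, 2]]
= [[1/22, -5/22], [-2/11, -1/11]]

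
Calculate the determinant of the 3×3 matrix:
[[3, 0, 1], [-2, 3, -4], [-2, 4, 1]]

Expansion along first row:
det = 3·det([[3,-4],[4,1]]) - 0·det([[-2,-4],[-2,1]]) + 1·det([[-2,3],[-2,4]])
    = 3·(3·1 - -4·4) - 0·(-2·1 - -4·-2) + 1·(-2·4 - 3·-2)
    = 3·19 - 0·-10 + 1·-2
    = 57 + 0 + -2 = 55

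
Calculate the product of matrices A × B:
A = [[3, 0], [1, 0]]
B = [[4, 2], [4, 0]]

Matrix multiplication:
C[0][0] = 3×4 + 0×4 = 12
C[0][1] = 3×2 + 0×0 = 6
C[1][0] = 1×4 + 0×4 = 4
C[1][1] = 1×2 + 0×0 = 2
Result: [[12, 6], [4, 2]]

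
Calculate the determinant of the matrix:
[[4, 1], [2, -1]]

For a 2×2 matrix [[a, b], [c, d]], det = ad - bc
det = (4)(-1) - (1)(2) = -4 - 2 = -6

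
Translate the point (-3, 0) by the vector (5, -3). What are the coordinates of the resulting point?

Translation by (5, -3) (homogeneous matrix [[1, 0, 5], [0, 1, -3], [0, 0, 1]]):
x' = -3 + 5 = 2
y' = 0 + -3 = -3
Result: (2, -3)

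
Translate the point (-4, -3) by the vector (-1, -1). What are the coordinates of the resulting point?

Translation by (-1, -1) (homogeneous matrix [[1, 0, -1], [0, 1, -1], [0, 0, 1]]):
x' = -4 + -1 = -5
y' = -3 + -1 = -4
Result: (-5, -4)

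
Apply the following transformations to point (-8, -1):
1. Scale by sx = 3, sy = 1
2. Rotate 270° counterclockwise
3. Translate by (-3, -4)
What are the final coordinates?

Step 1: Scale → (-24, -1)
Step 2: Rotate 270° → (-1, 24)
Step 3: Translate → (-4, 20)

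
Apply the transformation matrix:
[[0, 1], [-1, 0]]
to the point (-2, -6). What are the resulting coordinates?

Matrix multiplication:
[[0, 1], [-1, 0]] × [-2, -6]ᵀ
= [(0)(-2) + (1)(-6), (-1)(-2) + (0)(-6)]ᵀ
= [-6, 2]ᵀ
Result: (-6, 2)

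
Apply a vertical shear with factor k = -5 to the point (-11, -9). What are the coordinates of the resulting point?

Shear matrix for vertical shear with factor k = -5:
[[1, 0], [-5, 1]]
Result: (-11, -9) → (-11, 46)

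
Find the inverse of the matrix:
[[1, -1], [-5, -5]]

For [[a,b],[c,d]], inverse = (1/det)·[[d,-b],[-c,a]]
det = (1)(-5) - (-1)(-5) = -5 - 5 = -10
Inverse = (1/-10)·[[-5, 1], [5, 1]]
= [[1/2, -1/10], [-1/2, -1/10]]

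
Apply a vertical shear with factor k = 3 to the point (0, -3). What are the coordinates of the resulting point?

Shear matrix for vertical shear with factor k = 3:
[[1, 0], [3, 1]]
Result: (0, -3) → (0, -3)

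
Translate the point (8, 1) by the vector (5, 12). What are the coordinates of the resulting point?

Translation by (5, 12) (homogeneous matrix [[1, 0, 5], [0, 1, 12], [0, 0, 1]]):
x' = 8 + 5 = 13
y' = 1 + 12 = 13
Result: (13, 13)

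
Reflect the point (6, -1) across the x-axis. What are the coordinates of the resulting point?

Reflection across x-axis: (6, -1) → (6, 1)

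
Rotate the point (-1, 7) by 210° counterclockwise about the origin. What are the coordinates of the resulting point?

Rotation matrix for 210°: [[cos 210°, -sin 210°], [sin 210°, cos 210°]] ≈ [[-0.866025, 0.500000], [-0.500000, -0.866025]]
[[-0.866025, 0.500000], [-0.500000, -0.866025]] × [-1, 7]ᵀ ≈ [4.3660, -5.5622]ᵀ
Result: (4.3660, -5.5622)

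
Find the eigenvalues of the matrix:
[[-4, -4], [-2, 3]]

Characteristic equation: det(A - λI) = 0
λ² - (trace)λ + (det) = 0
trace = -4 + 3 = -1, det = (-4)(3) - (-4)(-2) = -20
λ² - (-1)λ + (-20) = 0
λ = (-1 ± √((-1)² - 4·(-20))) / 2 = (-1 ± √81) / 2
Solving: λ = -5, 4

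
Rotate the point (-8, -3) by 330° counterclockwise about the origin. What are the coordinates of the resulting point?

Rotation matrix for 330°: [[cos 330°, -sin 330°], [sin 330°, cos 330°]] ≈ [[0.866025, 0.500000], [-0.500000, 0.866025]]
[[0.866025, 0.500000], [-0.500000, 0.866025]] × [-8, -3]ᵀ ≈ [-8.4282, 1.4019]ᵀ
Result: (-8.4282, 1.4019)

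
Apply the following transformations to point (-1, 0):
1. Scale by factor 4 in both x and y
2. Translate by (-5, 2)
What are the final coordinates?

Step 1: Scale (-1, 0) by 4 → (-4, 0)
Step 2: Translate by (-5, 2) → (-9, 2)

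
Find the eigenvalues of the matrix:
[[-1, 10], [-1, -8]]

Characteristic equation: det(A - λI) = 0
λ² - (trace)λ + (det) = 0
trace = -1 + -8 = -9, det = (-1)(-8) - (10)(-1) = 18
λ² - (-9)λ + (18) = 0
λ = (-9 ± √((-9)² - 4·(18))) / 2 = (-9 ± √9) / 2
Solving: λ = -6, -3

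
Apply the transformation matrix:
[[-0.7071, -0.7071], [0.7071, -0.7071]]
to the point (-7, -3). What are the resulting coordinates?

Matrix multiplication:
[[-0.7071, -0.7071], [0.7071, -0.7071]] × [-7, -3]ᵀ
= [(-0.7071)(-7) + (-0.7071)(-3), (0.7071)(-7) + (-0.7071)(-3)]ᵀ
= [7.0710, -2.8284]ᵀ
Result: (7.0710, -2.8284)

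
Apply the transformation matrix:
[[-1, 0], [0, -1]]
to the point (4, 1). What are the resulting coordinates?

Matrix multiplication:
[[-1, 0], [0, -1]] × [4, 1]ᵀ
= [(-1)(4) + (0)(1), (0)(4) + (-1)(1)]ᵀ
= [-4, -1]ᵀ
Result: (-4, -1)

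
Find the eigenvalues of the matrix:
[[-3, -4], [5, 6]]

Characteristic equation: det(A - λI) = 0
λ² - (trace)λ + (det) = 0
trace = -3 + 6 = 3, det = (-3)(6) - (-4)(5) = 2
λ² - (3)λ + (2) = 0
λ = (3 ± √((3)² - 4·(2))) / 2 = (3 ± √1) / 2
Solving: λ = 1, 2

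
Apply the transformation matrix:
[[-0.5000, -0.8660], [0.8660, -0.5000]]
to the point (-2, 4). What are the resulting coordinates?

Matrix multiplication:
[[-0.5000, -0.8660], [0.8660, -0.5000]] × [-2, 4]ᵀ
= [(-0.5000)(-2) + (-0.8660)(4), (0.8660)(-2) + (-0.5000)(4)]ᵀ
= [-2.4640, -3.7320]ᵀ
Result: (-2.4640, -3.7320)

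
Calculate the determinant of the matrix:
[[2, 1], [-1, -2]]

For a 2×2 matrix [[a, b], [c, d]], det = ad - bc
det = (2)(-2) - (1)(-1) = -4 - -1 = -3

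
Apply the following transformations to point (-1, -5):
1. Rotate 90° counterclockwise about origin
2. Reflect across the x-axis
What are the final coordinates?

Step 1: Rotate 90° → (5, -1)
Step 2: Reflect across x-axis → (5, 1)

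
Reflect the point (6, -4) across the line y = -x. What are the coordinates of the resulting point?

Reflection across line y = -x: (6, -4) → (4, -6)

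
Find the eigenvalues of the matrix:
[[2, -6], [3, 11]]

Characteristic equation: det(A - λI) = 0
λ² - (trace)λ + (det) = 0
trace = 2 + 11 = 13, det = (2)(11) - (-6)(3) = 40
λ² - (13)λ + (40) = 0
λ = (13 ± √((13)² - 4·(40))) / 2 = (13 ± √9) / 2
Solving: λ = 5, 8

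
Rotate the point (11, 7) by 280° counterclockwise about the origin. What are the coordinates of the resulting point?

Rotation matrix for 280°: [[cos 280°, -sin 280°], [sin 280°, cos 280°]] ≈ [[0.173648, 0.984808], [-0.984808, 0.173648]]
[[0.173648, 0.984808], [-0.984808, 0.173648]] × [11, 7]ᵀ ≈ [8.8038, -9.6173]ᵀ
Result: (8.8038, -9.6173)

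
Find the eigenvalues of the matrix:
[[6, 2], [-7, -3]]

Characteristic equation: det(A - λI) = 0
λ² - (trace)λ + (det) = 0
trace = 6 + -3 = 3, det = (6)(-3) - (2)(-7) = -4
λ² - (3)λ + (-4) = 0
λ = (3 ± √((3)² - 4·(-4))) / 2 = (3 ± √25) / 2
Solving: λ = -1, 4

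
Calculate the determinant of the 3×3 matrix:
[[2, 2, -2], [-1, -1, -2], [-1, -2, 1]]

Expansion along first row:
det = 2·det([[-1,-2],[-2,1]]) - 2·det([[-1,-2],[-1,1]]) + -2·det([[-1,-1],[-1,-2]])
    = 2·(-1·1 - -2·-2) - 2·(-1·1 - -2·-1) + -2·(-1·-2 - -1·-1)
    = 2·-5 - 2·-3 + -2·1
    = -10 + 6 + -2 = -6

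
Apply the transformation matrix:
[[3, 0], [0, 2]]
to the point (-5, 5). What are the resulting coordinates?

Matrix multiplication:
[[3, 0], [0, 2]] × [-5, 5]ᵀ
= [(3)(-5) + (0)(5), (0)(-5) + (2)(5)]ᵀ
= [-15, 10]ᵀ
Result: (-15, 10)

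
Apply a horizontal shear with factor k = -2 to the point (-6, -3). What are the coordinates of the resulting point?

Shear matrix for horizontal shear with factor k = -2:
[[1, -2], [0, 1]]
Result: (-6, -3) → (0, -3)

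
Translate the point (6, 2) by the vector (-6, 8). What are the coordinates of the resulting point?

Translation by (-6, 8) (homogeneous matrix [[1, 0, -6], [0, 1, 8], [0, 0, 1]]):
x' = 6 + -6 = 0
y' = 2 + 8 = 10
Result: (0, 10)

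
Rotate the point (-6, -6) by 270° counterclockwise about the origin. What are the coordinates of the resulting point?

Rotation matrix for 270°: [[cos 270°, -sin 270°], [sin 270°, cos 270°]] = [[0, 1], [-1, 0]]
[[0, 1], [-1, 0]] × [-6, -6]ᵀ = [-6, 6]ᵀ
Result: (-6, 6)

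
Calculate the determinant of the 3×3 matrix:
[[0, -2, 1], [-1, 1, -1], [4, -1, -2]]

Expansion along first row:
det = 0·det([[1,-1],[-1,-2]]) - -2·det([[-1,-1],[4,-2]]) + 1·det([[-1,1],[4,-1]])
    = 0·(1·-2 - -1·-1) - -2·(-1·-2 - -1·4) + 1·(-1·-1 - 1·4)
    = 0·-3 - -2·6 + 1·-3
    = 0 + 12 + -3 = 9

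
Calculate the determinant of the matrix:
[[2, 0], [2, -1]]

For a 2×2 matrix [[a, b], [c, d]], det = ad - bc
det = (2)(-1) - (0)(2) = -2 - 0 = -2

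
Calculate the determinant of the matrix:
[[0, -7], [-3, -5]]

For a 2×2 matrix [[a, b], [c, d]], det = ad - bc
det = (0)(-5) - (-7)(-3) = 0 - 21 = -21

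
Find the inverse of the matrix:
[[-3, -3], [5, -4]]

For [[a,b],[c,d]], inverse = (1/det)·[[d,-b],[-c,a]]
det = (-3)(-4) - (-3)(5) = 12 - -15 = 27
Inverse = (1/27)·[[-4, 3], [-5, -3]]
= [[-4/27, 1/9], [-5/27, -1/9]]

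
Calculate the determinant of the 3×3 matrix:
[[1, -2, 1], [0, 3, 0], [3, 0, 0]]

Expansion along first row:
det = 1·det([[3,0],[0,0]]) - -2·det([[0,0],[3,0]]) + 1·det([[0,3],[3,0]])
    = 1·(3·0 - 0·0) - -2·(0·0 - 0·3) + 1·(0·0 - 3·3)
    = 1·0 - -2·0 + 1·-9
    = 0 + 0 + -9 = -9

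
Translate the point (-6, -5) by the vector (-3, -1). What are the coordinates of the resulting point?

Translation by (-3, -1) (homogeneous matrix [[1, 0, -3], [0, 1, -1], [0, 0, 1]]):
x' = -6 + -3 = -9
y' = -5 + -1 = -6
Result: (-9, -6)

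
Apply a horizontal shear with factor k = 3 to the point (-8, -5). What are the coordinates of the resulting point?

Shear matrix for horizontal shear with factor k = 3:
[[1, 3], [0, 1]]
Result: (-8, -5) → (-23, -5)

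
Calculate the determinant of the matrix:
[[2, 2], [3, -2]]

For a 2×2 matrix [[a, b], [c, d]], det = ad - bc
det = (2)(-2) - (2)(3) = -4 - 6 = -10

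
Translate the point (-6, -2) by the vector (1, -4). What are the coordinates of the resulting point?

Translation by (1, -4) (homogeneous matrix [[1, 0, 1], [0, 1, -4], [0, 0, 1]]):
x' = -6 + 1 = -5
y' = -2 + -4 = -6
Result: (-5, -6)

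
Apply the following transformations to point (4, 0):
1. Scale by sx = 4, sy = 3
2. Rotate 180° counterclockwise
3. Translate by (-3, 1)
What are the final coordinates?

Step 1: Scale → (16, 0)
Step 2: Rotate 180° → (-16, 0)
Step 3: Translate → (-19, 1)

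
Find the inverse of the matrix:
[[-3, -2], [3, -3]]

For [[a,b],[c,d]], inverse = (1/det)·[[d,-b],[-c,a]]
det = (-3)(-3) - (-2)(3) = 9 - -6 = 15
Inverse = (1/15)·[[-3, 2], [-3, -3]]
= [[-1/5, 2/15], [-1/5, -1/5]]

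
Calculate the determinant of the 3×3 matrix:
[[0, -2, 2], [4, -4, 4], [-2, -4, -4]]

Expansion along first row:
det = 0·det([[-4,4],[-4,-4]]) - -2·det([[4,4],[-2,-4]]) + 2·det([[4,-4],[-2,-4]])
    = 0·(-4·-4 - 4·-4) - -2·(4·-4 - 4·-2) + 2·(4·-4 - -4·-2)
    = 0·32 - -2·-8 + 2·-24
    = 0 + -16 + -48 = -64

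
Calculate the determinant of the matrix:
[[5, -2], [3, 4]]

For a 2×2 matrix [[a, b], [c, d]], det = ad - bc
det = (5)(4) - (-2)(3) = 20 - -6 = 26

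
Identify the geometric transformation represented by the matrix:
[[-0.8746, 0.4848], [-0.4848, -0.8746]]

This matrix represents: rotation by 209° counterclockwise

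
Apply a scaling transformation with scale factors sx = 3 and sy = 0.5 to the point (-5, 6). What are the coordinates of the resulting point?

Scaling matrix:
[[3, 0], [0, 0.50]]
Result: (-5 × 3, 6 × 0.5) = (-15, 3)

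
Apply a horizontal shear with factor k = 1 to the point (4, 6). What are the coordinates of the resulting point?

Shear matrix for horizontal shear with factor k = 1:
[[1, 1], [0, 1]]
Result: (4, 6) → (10, 6)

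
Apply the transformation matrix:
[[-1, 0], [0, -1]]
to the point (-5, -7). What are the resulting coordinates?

Matrix multiplication:
[[-1, 0], [0, -1]] × [-5, -7]ᵀ
= [(-1)(-5) + (0)(-7), (0)(-5) + (-1)(-7)]ᵀ
= [5, 7]ᵀ
Result: (5, 7)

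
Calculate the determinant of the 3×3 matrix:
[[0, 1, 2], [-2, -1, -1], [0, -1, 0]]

Expansion along first row:
det = 0·det([[-1,-1],[-1,0]]) - 1·det([[-2,-1],[0,0]]) + 2·det([[-2,-1],[0,-1]])
    = 0·(-1·0 - -1·-1) - 1·(-2·0 - -1·0) + 2·(-2·-1 - -1·0)
    = 0·-1 - 1·0 + 2·2
    = 0 + 0 + 4 = 4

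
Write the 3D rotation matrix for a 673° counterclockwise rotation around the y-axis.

Rotation matrix for counterclockwise 673° around y-axis:
cos(673°) = 0.6820, sin(673°) = -0.7314
Result: [[0.6820, 0, -0.7314], [0, 1, 0], [0.7314, 0, 0.6820]]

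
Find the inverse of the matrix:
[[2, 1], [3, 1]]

For [[a,b],[c,d]], inverse = (1/det)·[[d,-b],[-c,a]]
det = (2)(1) - (1)(3) = 2 - 3 = -1
Inverse = (1/-1)·[[1, -1], [-3, 2]]
= [[-1, 1], [3, -2]]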